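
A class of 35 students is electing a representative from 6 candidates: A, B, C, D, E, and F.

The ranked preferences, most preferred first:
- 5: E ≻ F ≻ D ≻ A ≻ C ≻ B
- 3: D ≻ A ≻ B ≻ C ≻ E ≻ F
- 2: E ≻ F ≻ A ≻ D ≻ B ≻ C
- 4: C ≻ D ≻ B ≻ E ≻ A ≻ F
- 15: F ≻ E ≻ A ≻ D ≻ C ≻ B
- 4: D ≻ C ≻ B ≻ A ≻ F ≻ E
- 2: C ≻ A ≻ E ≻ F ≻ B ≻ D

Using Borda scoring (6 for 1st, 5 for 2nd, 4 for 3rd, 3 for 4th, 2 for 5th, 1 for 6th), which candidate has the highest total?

E

A: 5×3 + 3×5 + 2×4 + 4×2 + 15×4 + 4×3 + 2×5 = 128
B: 5×1 + 3×4 + 2×2 + 4×4 + 15×1 + 4×4 + 2×2 = 72
C: 5×2 + 3×3 + 2×1 + 4×6 + 15×2 + 4×5 + 2×6 = 107
D: 5×4 + 3×6 + 2×3 + 4×5 + 15×3 + 4×6 + 2×1 = 135
E: 5×6 + 3×2 + 2×6 + 4×3 + 15×5 + 4×1 + 2×4 = 147
F: 5×5 + 3×1 + 2×5 + 4×1 + 15×6 + 4×2 + 2×3 = 146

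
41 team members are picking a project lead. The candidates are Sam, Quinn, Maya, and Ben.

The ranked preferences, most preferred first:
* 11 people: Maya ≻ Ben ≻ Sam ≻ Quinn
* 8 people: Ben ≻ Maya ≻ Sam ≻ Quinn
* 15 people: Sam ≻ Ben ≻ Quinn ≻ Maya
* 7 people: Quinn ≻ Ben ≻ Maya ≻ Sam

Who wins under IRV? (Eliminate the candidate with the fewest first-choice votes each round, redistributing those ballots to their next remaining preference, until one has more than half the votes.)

Round 1: Sam 15, Quinn 7, Maya 11, Ben 8. Quinn eliminated.
Round 2: Sam 15, Maya 11, Ben 15. Maya eliminated.
Round 3: Sam 15, Ben 26. Ben has a majority (≥21).

Ben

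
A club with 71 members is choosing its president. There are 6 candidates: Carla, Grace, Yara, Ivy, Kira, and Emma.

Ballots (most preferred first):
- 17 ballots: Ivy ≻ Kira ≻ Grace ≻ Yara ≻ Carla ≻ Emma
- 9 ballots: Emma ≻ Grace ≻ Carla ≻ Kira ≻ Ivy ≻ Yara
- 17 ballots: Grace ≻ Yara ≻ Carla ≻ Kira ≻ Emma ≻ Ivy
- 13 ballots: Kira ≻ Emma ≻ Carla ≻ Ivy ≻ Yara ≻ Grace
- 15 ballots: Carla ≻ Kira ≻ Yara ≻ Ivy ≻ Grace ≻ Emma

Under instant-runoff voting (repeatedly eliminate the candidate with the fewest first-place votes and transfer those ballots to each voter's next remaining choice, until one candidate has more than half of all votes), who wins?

Grace

Round 1: Carla 15, Grace 17, Yara 0, Ivy 17, Kira 13, Emma 9. Yara eliminated.
Round 2: Carla 15, Grace 17, Ivy 17, Kira 13, Emma 9. Emma eliminated.
Round 3: Carla 15, Grace 26, Ivy 17, Kira 13. Kira eliminated.
Round 4: Carla 28, Grace 26, Ivy 17. Ivy eliminated.
Round 5: Carla 28, Grace 43. Grace has a majority (≥36).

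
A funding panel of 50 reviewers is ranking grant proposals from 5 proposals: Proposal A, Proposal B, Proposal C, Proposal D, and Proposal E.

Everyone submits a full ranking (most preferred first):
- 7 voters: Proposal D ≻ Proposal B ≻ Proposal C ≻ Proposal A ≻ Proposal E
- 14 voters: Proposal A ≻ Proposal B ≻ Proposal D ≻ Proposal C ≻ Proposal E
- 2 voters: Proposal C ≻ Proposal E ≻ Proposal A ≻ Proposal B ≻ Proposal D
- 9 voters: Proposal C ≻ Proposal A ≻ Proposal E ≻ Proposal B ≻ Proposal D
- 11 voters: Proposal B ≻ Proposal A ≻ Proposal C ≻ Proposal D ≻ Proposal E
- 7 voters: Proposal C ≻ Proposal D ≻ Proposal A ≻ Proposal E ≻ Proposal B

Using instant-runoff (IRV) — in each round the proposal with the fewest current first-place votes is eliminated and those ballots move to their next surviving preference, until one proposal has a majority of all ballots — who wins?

Proposal B

Round 1: Proposal A 14, Proposal B 11, Proposal C 18, Proposal D 7, Proposal E 0. Proposal E eliminated.
Round 2: Proposal A 14, Proposal B 11, Proposal C 18, Proposal D 7. Proposal D eliminated.
Round 3: Proposal A 14, Proposal B 18, Proposal C 18. Proposal A eliminated.
Round 4: Proposal B 32, Proposal C 18. Proposal B has a majority (≥26).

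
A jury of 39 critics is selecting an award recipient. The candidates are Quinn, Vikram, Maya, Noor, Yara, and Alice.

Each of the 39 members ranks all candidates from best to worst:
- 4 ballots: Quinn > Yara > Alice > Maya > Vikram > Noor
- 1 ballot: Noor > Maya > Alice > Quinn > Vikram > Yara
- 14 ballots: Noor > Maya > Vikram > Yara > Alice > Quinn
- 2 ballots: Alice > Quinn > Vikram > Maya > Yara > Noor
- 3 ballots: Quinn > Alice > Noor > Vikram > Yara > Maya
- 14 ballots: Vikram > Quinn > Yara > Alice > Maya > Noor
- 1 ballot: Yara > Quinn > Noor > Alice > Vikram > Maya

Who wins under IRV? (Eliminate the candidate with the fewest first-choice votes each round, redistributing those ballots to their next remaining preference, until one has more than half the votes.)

Vikram

Round 1: Quinn 7, Vikram 14, Maya 0, Noor 15, Yara 1, Alice 2. Maya eliminated.
Round 2: Quinn 7, Vikram 14, Noor 15, Yara 1, Alice 2. Yara eliminated.
Round 3: Quinn 8, Vikram 14, Noor 15, Alice 2. Alice eliminated.
Round 4: Quinn 10, Vikram 14, Noor 15. Quinn eliminated.
Round 5: Vikram 20, Noor 19. Vikram has a majority (≥20).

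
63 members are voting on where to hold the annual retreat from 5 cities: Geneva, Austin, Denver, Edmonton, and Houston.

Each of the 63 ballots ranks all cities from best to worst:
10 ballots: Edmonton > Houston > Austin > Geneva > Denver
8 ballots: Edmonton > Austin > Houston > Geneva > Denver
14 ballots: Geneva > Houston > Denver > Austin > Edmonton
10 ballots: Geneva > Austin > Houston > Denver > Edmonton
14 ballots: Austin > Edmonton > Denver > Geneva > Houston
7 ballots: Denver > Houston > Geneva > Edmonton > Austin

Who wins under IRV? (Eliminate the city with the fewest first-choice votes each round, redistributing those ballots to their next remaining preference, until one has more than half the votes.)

Edmonton

Round 1: Geneva 24, Austin 14, Denver 7, Edmonton 18, Houston 0. Houston eliminated.
Round 2: Geneva 24, Austin 14, Denver 7, Edmonton 18. Denver eliminated.
Round 3: Geneva 31, Austin 14, Edmonton 18. Austin eliminated.
Round 4: Geneva 31, Edmonton 32. Edmonton has a majority (≥32).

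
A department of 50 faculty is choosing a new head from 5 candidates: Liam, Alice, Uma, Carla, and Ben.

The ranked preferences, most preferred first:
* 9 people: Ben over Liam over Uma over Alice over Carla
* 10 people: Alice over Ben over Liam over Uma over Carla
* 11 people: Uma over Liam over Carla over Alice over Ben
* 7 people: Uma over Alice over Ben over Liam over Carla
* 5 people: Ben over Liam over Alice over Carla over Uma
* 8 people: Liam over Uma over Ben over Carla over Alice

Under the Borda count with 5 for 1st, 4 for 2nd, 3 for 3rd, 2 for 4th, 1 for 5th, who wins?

Liam

Liam: 9×4 + 10×3 + 11×4 + 7×2 + 5×4 + 8×5 = 184
Alice: 9×2 + 10×5 + 11×2 + 7×4 + 5×3 + 8×1 = 141
Uma: 9×3 + 10×2 + 11×5 + 7×5 + 5×1 + 8×4 = 174
Carla: 9×1 + 10×1 + 11×3 + 7×1 + 5×2 + 8×2 = 85
Ben: 9×5 + 10×4 + 11×1 + 7×3 + 5×5 + 8×3 = 166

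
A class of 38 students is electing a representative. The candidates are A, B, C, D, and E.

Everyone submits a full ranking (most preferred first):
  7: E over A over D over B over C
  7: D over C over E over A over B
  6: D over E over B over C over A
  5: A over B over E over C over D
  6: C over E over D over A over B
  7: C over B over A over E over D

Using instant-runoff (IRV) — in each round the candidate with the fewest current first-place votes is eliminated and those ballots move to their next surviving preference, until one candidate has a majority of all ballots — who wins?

D

Round 1: A 5, B 0, C 13, D 13, E 7. B eliminated.
Round 2: A 5, C 13, D 13, E 7. A eliminated.
Round 3: C 13, D 13, E 12. E eliminated.
Round 4: C 18, D 20. D has a majority (≥20).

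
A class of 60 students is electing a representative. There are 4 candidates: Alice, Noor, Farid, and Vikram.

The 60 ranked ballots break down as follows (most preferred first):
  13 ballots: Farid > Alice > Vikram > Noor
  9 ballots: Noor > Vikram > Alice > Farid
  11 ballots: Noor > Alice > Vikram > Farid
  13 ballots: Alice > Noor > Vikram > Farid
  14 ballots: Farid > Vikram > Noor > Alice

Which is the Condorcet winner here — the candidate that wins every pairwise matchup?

Noor

Noor vs Alice: 34–26
Noor vs Farid: 33–27
Noor vs Vikram: 33–27
Noor beats every other candidate.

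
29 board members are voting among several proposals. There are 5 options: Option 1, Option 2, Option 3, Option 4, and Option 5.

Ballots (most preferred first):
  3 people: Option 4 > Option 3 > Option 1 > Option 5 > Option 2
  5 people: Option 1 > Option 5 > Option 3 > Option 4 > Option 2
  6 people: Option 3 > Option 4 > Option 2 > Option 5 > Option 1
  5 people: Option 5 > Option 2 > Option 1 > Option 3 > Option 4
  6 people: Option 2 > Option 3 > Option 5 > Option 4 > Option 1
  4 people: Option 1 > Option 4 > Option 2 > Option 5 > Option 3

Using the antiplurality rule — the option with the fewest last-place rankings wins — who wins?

Option 5

Last-place votes: Option 1 12, Option 2 8, Option 3 4, Option 4 5, Option 5 0.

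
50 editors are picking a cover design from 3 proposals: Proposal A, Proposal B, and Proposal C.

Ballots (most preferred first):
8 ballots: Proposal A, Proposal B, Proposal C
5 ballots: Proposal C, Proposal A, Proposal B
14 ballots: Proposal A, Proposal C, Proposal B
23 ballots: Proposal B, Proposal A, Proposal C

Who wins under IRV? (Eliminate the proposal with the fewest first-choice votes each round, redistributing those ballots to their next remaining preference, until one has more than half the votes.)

Round 1: Proposal A 22, Proposal B 23, Proposal C 5. Proposal C eliminated.
Round 2: Proposal A 27, Proposal B 23. Proposal A has a majority (≥26).

Proposal A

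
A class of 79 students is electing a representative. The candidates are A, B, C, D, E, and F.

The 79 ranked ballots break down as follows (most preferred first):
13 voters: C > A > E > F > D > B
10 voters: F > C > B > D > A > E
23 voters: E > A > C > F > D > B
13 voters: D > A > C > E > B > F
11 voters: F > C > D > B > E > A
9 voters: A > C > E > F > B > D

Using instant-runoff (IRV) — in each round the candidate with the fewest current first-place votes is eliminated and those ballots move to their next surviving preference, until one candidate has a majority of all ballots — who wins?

C

Round 1: A 9, B 0, C 13, D 13, E 23, F 21. B eliminated.
Round 2: A 9, C 13, D 13, E 23, F 21. A eliminated.
Round 3: C 22, D 13, E 23, F 21. D eliminated.
Round 4: C 35, E 23, F 21. F eliminated.
Round 5: C 56, E 23. C has a majority (≥40).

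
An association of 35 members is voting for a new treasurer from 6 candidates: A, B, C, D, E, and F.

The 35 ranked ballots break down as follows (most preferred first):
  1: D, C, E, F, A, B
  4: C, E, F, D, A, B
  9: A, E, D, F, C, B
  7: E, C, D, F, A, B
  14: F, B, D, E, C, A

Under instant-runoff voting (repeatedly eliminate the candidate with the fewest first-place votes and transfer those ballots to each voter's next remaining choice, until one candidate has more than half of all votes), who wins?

Round 1: A 9, B 0, C 4, D 1, E 7, F 14. B eliminated.
Round 2: A 9, C 4, D 1, E 7, F 14. D eliminated.
Round 3: A 9, C 5, E 7, F 14. C eliminated.
Round 4: A 9, E 12, F 14. A eliminated.
Round 5: E 21, F 14. E has a majority (≥18).

E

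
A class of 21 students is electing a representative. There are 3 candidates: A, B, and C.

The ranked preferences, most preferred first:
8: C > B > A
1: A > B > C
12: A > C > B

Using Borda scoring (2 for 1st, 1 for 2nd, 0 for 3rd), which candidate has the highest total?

A: 8×0 + 1×2 + 12×2 = 26
B: 8×1 + 1×1 + 12×0 = 9
C: 8×2 + 1×0 + 12×1 = 28

C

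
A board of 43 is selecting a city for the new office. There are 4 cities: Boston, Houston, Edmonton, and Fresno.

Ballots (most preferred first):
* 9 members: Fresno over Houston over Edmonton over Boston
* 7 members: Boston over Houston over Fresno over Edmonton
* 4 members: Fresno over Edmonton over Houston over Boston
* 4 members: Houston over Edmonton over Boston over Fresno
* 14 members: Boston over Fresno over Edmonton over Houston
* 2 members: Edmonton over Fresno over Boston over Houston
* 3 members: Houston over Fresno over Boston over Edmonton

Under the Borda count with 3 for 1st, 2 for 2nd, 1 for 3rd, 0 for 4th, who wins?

Fresno

Boston: 9×0 + 7×3 + 4×0 + 4×1 + 14×3 + 2×1 + 3×1 = 72
Houston: 9×2 + 7×2 + 4×1 + 4×3 + 14×0 + 2×0 + 3×3 = 57
Edmonton: 9×1 + 7×0 + 4×2 + 4×2 + 14×1 + 2×3 + 3×0 = 45
Fresno: 9×3 + 7×1 + 4×3 + 4×0 + 14×2 + 2×2 + 3×2 = 84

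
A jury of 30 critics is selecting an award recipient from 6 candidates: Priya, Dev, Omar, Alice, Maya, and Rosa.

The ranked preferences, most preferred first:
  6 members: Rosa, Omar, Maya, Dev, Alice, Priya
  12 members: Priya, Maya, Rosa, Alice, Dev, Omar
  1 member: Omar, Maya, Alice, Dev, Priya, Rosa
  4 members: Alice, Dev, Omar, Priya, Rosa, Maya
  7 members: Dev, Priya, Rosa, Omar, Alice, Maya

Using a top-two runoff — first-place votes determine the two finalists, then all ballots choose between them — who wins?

Dev

Round 1 first-place votes: Priya 12, Dev 7, Omar 1, Alice 4, Maya 0, Rosa 6. Priya and Dev advance.
Runoff: Priya is ranked above Dev on 12 ballots, Dev above Priya on 18.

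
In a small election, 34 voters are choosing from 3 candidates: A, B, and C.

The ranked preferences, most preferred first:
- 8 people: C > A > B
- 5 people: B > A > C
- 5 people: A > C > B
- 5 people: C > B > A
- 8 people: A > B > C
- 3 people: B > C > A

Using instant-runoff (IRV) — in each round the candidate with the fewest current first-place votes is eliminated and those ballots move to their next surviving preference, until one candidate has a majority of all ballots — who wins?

Round 1: A 13, B 8, C 13. B eliminated.
Round 2: A 18, C 16. A has a majority (≥18).

A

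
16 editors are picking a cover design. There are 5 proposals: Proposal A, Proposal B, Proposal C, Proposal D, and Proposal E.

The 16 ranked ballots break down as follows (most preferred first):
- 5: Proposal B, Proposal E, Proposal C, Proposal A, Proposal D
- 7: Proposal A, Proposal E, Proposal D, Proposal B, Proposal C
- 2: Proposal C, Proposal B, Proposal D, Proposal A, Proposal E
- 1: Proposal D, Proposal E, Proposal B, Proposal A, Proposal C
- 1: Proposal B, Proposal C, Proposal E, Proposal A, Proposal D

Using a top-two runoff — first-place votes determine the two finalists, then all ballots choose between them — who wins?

Round 1 first-place votes: Proposal A 7, Proposal B 6, Proposal C 2, Proposal D 1, Proposal E 0. Proposal A and Proposal B advance.
Runoff: Proposal A is ranked above Proposal B on 7 ballots, Proposal B above Proposal A on 9.

Proposal B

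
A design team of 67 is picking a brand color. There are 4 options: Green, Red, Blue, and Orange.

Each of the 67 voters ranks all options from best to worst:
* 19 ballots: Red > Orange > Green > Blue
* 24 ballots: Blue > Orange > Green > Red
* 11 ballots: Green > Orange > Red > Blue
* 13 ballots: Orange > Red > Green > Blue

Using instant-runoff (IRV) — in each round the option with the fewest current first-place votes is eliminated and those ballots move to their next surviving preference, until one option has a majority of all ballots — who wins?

Orange

Round 1: Green 11, Red 19, Blue 24, Orange 13. Green eliminated.
Round 2: Red 19, Blue 24, Orange 24. Red eliminated.
Round 3: Blue 24, Orange 43. Orange has a majority (≥34).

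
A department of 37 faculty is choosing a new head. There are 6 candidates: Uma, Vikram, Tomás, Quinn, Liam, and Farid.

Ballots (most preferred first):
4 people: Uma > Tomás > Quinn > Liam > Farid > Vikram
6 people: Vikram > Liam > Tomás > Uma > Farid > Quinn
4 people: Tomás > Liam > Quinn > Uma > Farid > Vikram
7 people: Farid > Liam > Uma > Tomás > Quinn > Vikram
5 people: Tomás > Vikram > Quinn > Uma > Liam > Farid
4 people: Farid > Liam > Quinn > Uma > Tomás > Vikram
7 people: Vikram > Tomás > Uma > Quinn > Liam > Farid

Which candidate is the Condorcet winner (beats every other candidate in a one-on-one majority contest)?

Tomás

Tomás vs Uma: 22–15
Tomás vs Vikram: 24–13
Tomás vs Quinn: 33–4
Tomás vs Liam: 20–17
Tomás vs Farid: 26–11
Tomás beats every other candidate.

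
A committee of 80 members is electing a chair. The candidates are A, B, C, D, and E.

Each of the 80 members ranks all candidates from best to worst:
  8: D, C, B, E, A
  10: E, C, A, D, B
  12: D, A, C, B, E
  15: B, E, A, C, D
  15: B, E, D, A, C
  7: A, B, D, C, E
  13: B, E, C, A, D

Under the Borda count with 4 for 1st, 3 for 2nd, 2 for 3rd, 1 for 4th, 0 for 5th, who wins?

A: 8×0 + 10×2 + 12×3 + 15×2 + 15×1 + 7×4 + 13×1 = 142
B: 8×2 + 10×0 + 12×1 + 15×4 + 15×4 + 7×3 + 13×4 = 221
C: 8×3 + 10×3 + 12×2 + 15×1 + 15×0 + 7×1 + 13×2 = 126
D: 8×4 + 10×1 + 12×4 + 15×0 + 15×2 + 7×2 + 13×0 = 134
E: 8×1 + 10×4 + 12×0 + 15×3 + 15×3 + 7×0 + 13×3 = 177

B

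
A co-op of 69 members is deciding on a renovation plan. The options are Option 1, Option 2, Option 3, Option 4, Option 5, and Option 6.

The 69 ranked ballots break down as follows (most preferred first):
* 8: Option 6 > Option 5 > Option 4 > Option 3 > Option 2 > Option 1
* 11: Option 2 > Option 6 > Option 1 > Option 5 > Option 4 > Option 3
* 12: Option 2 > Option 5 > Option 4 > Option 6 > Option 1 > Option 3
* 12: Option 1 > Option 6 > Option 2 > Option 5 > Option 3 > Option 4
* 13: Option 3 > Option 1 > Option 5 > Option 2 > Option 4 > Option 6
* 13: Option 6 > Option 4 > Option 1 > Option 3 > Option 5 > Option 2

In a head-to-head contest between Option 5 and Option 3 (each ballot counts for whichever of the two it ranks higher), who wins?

Option 5

Option 5 is ranked above Option 3 on 43 ballots; Option 3 above Option 5 on 26.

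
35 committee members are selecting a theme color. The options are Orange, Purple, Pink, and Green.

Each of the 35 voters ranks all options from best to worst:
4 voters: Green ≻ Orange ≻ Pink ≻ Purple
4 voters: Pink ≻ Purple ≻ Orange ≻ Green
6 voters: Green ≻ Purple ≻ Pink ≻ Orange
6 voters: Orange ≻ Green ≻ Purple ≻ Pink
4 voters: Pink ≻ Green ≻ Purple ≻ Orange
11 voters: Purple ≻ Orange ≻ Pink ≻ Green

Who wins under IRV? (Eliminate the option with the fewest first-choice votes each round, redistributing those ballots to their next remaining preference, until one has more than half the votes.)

Round 1: Orange 6, Purple 11, Pink 8, Green 10. Orange eliminated.
Round 2: Purple 11, Pink 8, Green 16. Pink eliminated.
Round 3: Purple 15, Green 20. Green has a majority (≥18).

Green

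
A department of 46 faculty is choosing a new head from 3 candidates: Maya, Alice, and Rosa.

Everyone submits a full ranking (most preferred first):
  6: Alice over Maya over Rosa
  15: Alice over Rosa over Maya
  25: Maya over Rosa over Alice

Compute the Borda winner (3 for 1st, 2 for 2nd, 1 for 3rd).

Maya: 6×2 + 15×1 + 25×3 = 102
Alice: 6×3 + 15×3 + 25×1 = 88
Rosa: 6×1 + 15×2 + 25×2 = 86

Maya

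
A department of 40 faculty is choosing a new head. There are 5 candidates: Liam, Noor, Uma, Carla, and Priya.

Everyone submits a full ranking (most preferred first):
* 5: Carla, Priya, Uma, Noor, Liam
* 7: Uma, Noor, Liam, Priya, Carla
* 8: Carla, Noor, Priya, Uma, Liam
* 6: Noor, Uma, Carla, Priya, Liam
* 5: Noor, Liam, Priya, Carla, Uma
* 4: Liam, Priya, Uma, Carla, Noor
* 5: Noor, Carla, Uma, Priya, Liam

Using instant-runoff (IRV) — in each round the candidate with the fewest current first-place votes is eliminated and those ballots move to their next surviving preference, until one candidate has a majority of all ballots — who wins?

Noor

Round 1: Liam 4, Noor 16, Uma 7, Carla 13, Priya 0. Priya eliminated.
Round 2: Liam 4, Noor 16, Uma 7, Carla 13. Liam eliminated.
Round 3: Noor 16, Uma 11, Carla 13. Uma eliminated.
Round 4: Noor 23, Carla 17. Noor has a majority (≥21).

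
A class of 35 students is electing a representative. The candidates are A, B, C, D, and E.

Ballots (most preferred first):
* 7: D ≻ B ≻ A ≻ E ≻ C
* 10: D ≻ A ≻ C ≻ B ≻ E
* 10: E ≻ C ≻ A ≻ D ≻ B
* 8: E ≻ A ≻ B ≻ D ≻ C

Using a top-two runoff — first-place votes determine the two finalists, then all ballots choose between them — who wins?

Round 1 first-place votes: A 0, B 0, C 0, D 17, E 18. E and D advance.
Runoff: E is ranked above D on 18 ballots, D above E on 17.

E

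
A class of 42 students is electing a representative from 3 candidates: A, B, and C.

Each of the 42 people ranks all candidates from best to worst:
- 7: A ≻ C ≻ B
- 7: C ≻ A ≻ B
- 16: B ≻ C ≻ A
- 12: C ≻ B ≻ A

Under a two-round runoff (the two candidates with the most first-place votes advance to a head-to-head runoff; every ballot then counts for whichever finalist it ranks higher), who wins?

Round 1 first-place votes: A 7, B 16, C 19. C and B advance.
Runoff: C is ranked above B on 26 ballots, B above C on 16.

C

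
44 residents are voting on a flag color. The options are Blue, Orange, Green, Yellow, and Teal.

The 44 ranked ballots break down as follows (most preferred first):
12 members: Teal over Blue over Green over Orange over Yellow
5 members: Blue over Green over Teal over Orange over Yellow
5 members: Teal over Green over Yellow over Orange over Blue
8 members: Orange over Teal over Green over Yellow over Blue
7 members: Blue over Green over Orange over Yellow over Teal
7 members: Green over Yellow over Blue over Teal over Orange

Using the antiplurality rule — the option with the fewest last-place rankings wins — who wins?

Green

Last-place votes: Blue 13, Orange 7, Green 0, Yellow 17, Teal 7.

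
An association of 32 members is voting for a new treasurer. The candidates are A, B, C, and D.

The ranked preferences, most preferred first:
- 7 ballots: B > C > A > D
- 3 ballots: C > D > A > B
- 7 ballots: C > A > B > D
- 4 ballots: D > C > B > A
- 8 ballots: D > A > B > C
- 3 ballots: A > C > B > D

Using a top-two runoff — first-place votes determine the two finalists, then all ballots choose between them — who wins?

Round 1 first-place votes: A 3, B 7, C 10, D 12. D and C advance.
Runoff: D is ranked above C on 12 ballots, C above D on 20.

C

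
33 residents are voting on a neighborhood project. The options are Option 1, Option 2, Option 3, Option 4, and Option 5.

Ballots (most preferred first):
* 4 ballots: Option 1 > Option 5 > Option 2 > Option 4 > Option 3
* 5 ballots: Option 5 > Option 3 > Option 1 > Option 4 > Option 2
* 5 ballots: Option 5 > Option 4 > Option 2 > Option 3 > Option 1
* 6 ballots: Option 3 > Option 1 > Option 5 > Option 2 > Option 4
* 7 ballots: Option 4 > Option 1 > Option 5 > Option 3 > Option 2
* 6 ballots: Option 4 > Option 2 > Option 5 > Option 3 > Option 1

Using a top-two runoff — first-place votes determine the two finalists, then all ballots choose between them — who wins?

Round 1 first-place votes: Option 1 4, Option 2 0, Option 3 6, Option 4 13, Option 5 10. Option 4 and Option 5 advance.
Runoff: Option 4 is ranked above Option 5 on 13 ballots, Option 5 above Option 4 on 20.

Option 5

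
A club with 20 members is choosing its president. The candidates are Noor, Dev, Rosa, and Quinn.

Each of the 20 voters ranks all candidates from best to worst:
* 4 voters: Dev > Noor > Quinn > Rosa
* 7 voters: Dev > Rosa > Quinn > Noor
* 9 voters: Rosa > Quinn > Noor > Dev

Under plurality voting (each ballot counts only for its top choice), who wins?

Dev

First-place votes: Noor 0, Dev 11, Rosa 9, Quinn 0.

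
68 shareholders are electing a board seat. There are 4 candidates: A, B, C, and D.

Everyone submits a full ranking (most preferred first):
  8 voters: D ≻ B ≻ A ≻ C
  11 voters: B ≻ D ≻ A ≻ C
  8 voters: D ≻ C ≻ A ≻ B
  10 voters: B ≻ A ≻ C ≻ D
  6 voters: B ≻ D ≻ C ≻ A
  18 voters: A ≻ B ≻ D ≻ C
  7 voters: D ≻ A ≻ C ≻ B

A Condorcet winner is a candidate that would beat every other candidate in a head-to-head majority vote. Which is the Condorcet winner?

B vs A: 35–33
B vs C: 53–15
B vs D: 45–23
B beats every other candidate.

B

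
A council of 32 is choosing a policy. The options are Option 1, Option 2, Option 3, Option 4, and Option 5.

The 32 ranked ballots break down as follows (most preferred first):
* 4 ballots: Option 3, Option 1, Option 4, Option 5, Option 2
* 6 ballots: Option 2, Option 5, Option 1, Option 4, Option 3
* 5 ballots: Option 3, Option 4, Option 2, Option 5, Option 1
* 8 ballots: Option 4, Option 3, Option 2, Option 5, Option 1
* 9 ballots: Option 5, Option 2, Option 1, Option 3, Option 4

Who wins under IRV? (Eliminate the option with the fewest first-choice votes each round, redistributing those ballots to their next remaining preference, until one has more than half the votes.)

Round 1: Option 1 0, Option 2 6, Option 3 9, Option 4 8, Option 5 9. Option 1 eliminated.
Round 2: Option 2 6, Option 3 9, Option 4 8, Option 5 9. Option 2 eliminated.
Round 3: Option 3 9, Option 4 8, Option 5 15. Option 4 eliminated.
Round 4: Option 3 17, Option 5 15. Option 3 has a majority (≥17).

Option 3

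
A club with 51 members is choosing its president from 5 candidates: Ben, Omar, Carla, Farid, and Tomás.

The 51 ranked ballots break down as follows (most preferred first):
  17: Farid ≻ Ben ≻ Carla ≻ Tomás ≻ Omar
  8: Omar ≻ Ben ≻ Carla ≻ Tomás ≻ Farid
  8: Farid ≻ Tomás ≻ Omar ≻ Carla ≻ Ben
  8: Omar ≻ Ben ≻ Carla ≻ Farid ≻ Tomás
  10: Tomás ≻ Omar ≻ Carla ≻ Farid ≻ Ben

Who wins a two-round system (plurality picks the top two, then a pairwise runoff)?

Omar

Round 1 first-place votes: Ben 0, Omar 16, Carla 0, Farid 25, Tomás 10. Farid and Omar advance.
Runoff: Farid is ranked above Omar on 25 ballots, Omar above Farid on 26.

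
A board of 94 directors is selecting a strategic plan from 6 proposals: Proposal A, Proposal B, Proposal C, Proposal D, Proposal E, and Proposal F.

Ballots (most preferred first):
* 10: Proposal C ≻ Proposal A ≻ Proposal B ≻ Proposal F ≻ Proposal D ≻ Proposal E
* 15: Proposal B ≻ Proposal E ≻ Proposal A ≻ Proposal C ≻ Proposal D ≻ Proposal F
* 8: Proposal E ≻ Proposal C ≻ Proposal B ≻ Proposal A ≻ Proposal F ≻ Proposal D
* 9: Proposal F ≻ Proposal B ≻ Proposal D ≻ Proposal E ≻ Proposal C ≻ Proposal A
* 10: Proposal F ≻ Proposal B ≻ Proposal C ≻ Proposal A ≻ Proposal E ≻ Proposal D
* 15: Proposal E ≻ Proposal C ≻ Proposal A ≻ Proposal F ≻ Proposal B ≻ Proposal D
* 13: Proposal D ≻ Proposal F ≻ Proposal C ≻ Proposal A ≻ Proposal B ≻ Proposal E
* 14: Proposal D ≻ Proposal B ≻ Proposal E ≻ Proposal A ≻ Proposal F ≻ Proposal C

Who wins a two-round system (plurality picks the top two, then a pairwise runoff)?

Proposal E

Round 1 first-place votes: Proposal A 0, Proposal B 15, Proposal C 10, Proposal D 27, Proposal E 23, Proposal F 19. Proposal D and Proposal E advance.
Runoff: Proposal D is ranked above Proposal E on 46 ballots, Proposal E above Proposal D on 48.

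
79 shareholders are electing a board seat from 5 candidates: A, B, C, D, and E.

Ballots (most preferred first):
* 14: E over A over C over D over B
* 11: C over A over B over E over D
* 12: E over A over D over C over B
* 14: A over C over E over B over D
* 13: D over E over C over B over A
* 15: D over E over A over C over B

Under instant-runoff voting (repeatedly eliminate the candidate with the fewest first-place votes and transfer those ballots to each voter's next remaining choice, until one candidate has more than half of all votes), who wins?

Round 1: A 14, B 0, C 11, D 28, E 26. B eliminated.
Round 2: A 14, C 11, D 28, E 26. C eliminated.
Round 3: A 25, D 28, E 26. A eliminated.
Round 4: D 28, E 51. E has a majority (≥40).

E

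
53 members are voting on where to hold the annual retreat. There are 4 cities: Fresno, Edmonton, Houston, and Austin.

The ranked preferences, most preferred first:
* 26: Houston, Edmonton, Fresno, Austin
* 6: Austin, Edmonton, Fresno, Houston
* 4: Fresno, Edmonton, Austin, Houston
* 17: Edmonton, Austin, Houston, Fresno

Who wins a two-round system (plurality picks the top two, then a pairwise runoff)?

Edmonton

Round 1 first-place votes: Fresno 4, Edmonton 17, Houston 26, Austin 6. Houston and Edmonton advance.
Runoff: Houston is ranked above Edmonton on 26 ballots, Edmonton above Houston on 27.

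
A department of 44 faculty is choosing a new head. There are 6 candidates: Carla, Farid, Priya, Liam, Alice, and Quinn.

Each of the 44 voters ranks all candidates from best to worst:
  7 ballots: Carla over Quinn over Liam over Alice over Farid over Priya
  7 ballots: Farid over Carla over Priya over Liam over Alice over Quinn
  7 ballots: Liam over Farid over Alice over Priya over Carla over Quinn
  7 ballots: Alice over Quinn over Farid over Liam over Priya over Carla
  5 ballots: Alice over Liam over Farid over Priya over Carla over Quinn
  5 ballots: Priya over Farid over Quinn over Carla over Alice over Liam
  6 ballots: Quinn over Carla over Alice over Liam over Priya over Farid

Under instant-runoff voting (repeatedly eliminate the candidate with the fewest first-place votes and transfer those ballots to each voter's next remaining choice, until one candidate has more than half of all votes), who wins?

Round 1: Carla 7, Farid 7, Priya 5, Liam 7, Alice 12, Quinn 6. Priya eliminated.
Round 2: Carla 7, Farid 12, Liam 7, Alice 12, Quinn 6. Quinn eliminated.
Round 3: Carla 13, Farid 12, Liam 7, Alice 12. Liam eliminated.
Round 4: Carla 13, Farid 19, Alice 12. Alice eliminated.
Round 5: Carla 13, Farid 31. Farid has a majority (≥23).

Farid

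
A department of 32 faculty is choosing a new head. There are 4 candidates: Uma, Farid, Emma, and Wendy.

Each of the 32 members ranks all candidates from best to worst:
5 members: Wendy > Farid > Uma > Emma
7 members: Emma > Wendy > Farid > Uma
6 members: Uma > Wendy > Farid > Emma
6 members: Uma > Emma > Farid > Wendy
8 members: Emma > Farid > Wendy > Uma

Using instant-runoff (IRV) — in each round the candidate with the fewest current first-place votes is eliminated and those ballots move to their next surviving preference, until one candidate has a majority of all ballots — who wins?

Uma

Round 1: Uma 12, Farid 0, Emma 15, Wendy 5. Farid eliminated.
Round 2: Uma 12, Emma 15, Wendy 5. Wendy eliminated.
Round 3: Uma 17, Emma 15. Uma has a majority (≥17).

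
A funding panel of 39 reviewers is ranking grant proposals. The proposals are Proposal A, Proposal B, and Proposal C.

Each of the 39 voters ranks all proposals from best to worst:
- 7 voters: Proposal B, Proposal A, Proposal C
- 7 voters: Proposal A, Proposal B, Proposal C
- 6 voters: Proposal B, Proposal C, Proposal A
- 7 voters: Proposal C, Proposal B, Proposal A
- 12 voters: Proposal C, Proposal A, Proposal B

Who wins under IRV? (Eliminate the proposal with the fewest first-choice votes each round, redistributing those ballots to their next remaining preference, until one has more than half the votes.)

Round 1: Proposal A 7, Proposal B 13, Proposal C 19. Proposal A eliminated.
Round 2: Proposal B 20, Proposal C 19. Proposal B has a majority (≥20).

Proposal B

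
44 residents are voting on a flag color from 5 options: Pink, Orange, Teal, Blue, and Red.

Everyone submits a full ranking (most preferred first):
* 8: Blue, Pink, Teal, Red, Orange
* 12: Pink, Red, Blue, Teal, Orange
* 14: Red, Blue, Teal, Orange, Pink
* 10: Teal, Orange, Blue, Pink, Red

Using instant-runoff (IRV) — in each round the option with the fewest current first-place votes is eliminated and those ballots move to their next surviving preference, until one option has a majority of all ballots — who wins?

Pink

Round 1: Pink 12, Orange 0, Teal 10, Blue 8, Red 14. Orange eliminated.
Round 2: Pink 12, Teal 10, Blue 8, Red 14. Blue eliminated.
Round 3: Pink 20, Teal 10, Red 14. Teal eliminated.
Round 4: Pink 30, Red 14. Pink has a majority (≥23).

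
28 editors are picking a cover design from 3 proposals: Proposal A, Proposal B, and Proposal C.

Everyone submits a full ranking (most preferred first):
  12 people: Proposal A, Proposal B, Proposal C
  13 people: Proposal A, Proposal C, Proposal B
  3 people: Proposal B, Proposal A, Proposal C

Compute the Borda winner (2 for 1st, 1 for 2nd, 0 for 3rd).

Proposal A

Proposal A: 12×2 + 13×2 + 3×1 = 53
Proposal B: 12×1 + 13×0 + 3×2 = 18
Proposal C: 12×0 + 13×1 + 3×0 = 13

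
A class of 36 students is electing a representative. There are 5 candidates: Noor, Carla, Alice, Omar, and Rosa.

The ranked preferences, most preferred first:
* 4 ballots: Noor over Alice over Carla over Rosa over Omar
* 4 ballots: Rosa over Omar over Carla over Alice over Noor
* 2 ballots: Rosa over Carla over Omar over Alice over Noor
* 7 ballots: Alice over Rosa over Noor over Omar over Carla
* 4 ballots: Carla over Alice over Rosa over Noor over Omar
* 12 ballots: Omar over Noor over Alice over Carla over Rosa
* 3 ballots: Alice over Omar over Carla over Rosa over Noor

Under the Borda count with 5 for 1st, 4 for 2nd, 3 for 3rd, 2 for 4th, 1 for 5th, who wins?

Alice

Noor: 4×5 + 4×1 + 2×1 + 7×3 + 4×2 + 12×4 + 3×1 = 106
Carla: 4×3 + 4×3 + 2×4 + 7×1 + 4×5 + 12×2 + 3×3 = 92
Alice: 4×4 + 4×2 + 2×2 + 7×5 + 4×4 + 12×3 + 3×5 = 130
Omar: 4×1 + 4×4 + 2×3 + 7×2 + 4×1 + 12×5 + 3×4 = 116
Rosa: 4×2 + 4×5 + 2×5 + 7×4 + 4×3 + 12×1 + 3×2 = 96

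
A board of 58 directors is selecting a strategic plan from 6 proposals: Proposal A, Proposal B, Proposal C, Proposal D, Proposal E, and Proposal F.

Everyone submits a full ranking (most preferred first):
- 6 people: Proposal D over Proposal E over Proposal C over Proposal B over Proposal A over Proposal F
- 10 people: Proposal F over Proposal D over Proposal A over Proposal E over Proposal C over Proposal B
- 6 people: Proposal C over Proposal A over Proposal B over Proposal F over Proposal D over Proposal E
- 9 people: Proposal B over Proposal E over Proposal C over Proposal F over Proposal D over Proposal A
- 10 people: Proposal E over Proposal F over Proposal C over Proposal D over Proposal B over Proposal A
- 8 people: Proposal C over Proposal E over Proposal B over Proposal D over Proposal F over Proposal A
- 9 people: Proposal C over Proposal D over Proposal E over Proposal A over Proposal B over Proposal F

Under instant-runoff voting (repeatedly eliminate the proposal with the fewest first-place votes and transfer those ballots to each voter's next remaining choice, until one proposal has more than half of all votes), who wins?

Round 1: Proposal A 0, Proposal B 9, Proposal C 23, Proposal D 6, Proposal E 10, Proposal F 10. Proposal A eliminated.
Round 2: Proposal B 9, Proposal C 23, Proposal D 6, Proposal E 10, Proposal F 10. Proposal D eliminated.
Round 3: Proposal B 9, Proposal C 23, Proposal E 16, Proposal F 10. Proposal B eliminated.
Round 4: Proposal C 23, Proposal E 25, Proposal F 10. Proposal F eliminated.
Round 5: Proposal C 23, Proposal E 35. Proposal E has a majority (≥30).

Proposal E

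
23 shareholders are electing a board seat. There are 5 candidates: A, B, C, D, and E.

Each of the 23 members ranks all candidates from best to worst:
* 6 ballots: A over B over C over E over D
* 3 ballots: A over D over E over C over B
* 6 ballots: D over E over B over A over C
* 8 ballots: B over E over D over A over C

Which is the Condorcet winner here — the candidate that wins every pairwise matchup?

B

B vs A: 14–9
B vs C: 20–3
B vs D: 14–9
B vs E: 14–9
B beats every other candidate.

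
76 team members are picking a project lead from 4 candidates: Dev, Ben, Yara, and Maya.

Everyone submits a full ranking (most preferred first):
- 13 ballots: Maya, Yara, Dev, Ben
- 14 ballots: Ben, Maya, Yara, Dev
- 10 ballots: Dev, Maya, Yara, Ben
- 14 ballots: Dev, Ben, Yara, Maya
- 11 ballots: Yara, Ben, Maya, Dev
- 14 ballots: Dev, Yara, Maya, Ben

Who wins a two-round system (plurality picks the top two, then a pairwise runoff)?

Dev

Round 1 first-place votes: Dev 38, Ben 14, Yara 11, Maya 13. Dev and Ben advance.
Runoff: Dev is ranked above Ben on 51 ballots, Ben above Dev on 25.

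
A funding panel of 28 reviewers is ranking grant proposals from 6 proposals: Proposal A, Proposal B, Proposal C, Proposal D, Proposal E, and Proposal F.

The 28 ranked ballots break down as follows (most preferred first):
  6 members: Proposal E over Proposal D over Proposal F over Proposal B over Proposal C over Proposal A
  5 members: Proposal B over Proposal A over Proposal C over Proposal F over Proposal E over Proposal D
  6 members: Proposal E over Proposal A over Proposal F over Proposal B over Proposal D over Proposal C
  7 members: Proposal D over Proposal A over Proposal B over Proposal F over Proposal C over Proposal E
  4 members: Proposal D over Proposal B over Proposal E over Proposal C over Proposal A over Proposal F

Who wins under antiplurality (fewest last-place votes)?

Proposal B

Last-place votes: Proposal A 6, Proposal B 0, Proposal C 6, Proposal D 5, Proposal E 7, Proposal F 4.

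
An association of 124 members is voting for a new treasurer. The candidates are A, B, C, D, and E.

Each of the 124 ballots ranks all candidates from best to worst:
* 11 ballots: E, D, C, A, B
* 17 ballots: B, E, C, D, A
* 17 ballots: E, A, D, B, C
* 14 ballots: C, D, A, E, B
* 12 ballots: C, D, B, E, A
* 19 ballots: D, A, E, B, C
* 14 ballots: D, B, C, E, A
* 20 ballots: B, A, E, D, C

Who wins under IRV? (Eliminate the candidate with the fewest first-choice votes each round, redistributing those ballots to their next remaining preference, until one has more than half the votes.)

D

Round 1: A 0, B 37, C 26, D 33, E 28. A eliminated.
Round 2: B 37, C 26, D 33, E 28. C eliminated.
Round 3: B 37, D 59, E 28. E eliminated.
Round 4: B 37, D 87. D has a majority (≥63).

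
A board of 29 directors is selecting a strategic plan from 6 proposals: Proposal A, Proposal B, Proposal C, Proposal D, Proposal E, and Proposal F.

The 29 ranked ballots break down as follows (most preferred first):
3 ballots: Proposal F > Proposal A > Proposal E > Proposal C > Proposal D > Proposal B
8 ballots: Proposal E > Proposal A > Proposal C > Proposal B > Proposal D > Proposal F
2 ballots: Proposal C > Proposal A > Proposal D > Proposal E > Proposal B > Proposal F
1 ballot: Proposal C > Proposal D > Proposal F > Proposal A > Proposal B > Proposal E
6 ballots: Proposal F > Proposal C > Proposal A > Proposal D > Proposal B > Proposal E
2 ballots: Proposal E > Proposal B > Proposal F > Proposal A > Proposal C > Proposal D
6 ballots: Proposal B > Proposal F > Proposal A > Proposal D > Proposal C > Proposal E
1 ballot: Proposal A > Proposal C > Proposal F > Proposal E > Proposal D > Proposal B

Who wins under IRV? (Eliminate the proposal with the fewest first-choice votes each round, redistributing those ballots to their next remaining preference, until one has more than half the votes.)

Proposal F

Round 1: Proposal A 1, Proposal B 6, Proposal C 3, Proposal D 0, Proposal E 10, Proposal F 9. Proposal D eliminated.
Round 2: Proposal A 1, Proposal B 6, Proposal C 3, Proposal E 10, Proposal F 9. Proposal A eliminated.
Round 3: Proposal B 6, Proposal C 4, Proposal E 10, Proposal F 9. Proposal C eliminated.
Round 4: Proposal B 6, Proposal E 12, Proposal F 11. Proposal B eliminated.
Round 5: Proposal E 12, Proposal F 17. Proposal F has a majority (≥15).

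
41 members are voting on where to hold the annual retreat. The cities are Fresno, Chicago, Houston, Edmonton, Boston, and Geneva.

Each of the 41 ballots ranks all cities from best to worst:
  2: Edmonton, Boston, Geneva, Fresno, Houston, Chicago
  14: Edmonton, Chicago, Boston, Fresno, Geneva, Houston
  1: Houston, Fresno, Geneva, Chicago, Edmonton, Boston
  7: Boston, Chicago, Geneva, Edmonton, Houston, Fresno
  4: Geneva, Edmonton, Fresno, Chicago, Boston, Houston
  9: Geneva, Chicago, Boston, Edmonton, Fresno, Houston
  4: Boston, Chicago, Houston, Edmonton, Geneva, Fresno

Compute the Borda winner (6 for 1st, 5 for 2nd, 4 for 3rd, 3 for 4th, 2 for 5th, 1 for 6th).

Chicago

Fresno: 2×3 + 14×3 + 1×5 + 7×1 + 4×4 + 9×2 + 4×1 = 98
Chicago: 2×1 + 14×5 + 1×3 + 7×5 + 4×3 + 9×5 + 4×5 = 187
Houston: 2×2 + 14×1 + 1×6 + 7×2 + 4×1 + 9×1 + 4×4 = 67
Edmonton: 2×6 + 14×6 + 1×2 + 7×3 + 4×5 + 9×3 + 4×3 = 178
Boston: 2×5 + 14×4 + 1×1 + 7×6 + 4×2 + 9×4 + 4×6 = 177
Geneva: 2×4 + 14×2 + 1×4 + 7×4 + 4×6 + 9×6 + 4×2 = 154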